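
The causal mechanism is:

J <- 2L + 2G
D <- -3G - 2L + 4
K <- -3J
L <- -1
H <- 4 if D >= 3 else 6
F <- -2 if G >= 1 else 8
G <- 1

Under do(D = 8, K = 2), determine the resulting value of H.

The joint intervention fixes D = 8, K = 2, removing each variable's own equation.
H = 4 if D >= 3 else 6  [with D=8]  = 4

4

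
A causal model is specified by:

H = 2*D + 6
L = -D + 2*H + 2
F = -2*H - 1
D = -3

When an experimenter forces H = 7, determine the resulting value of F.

Under do(H=7), the mechanism H = 2*D + 6 is discarded; H is fixed at 7.
F = -2*H - 1  [with H=7]  = -15

-15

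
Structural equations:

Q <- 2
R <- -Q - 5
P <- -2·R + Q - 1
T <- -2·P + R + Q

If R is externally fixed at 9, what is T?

45

Under do(R=9), the mechanism R <- -Q - 5 is discarded; R is fixed at 9.
P = -2·R + Q - 1  [with R=9, Q=2]  = -17
T = -2·P + R + Q  [with P=-17, R=9, Q=2]  = 45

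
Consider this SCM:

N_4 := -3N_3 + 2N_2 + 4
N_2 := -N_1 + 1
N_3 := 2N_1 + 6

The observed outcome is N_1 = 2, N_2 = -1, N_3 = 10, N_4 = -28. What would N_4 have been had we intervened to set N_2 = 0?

Under do(N_2=0), the mechanism N_2 := -N_1 + 1 is discarded; N_2 is fixed at 0.
N_3 = 2N_1 + 6  [with N_1=2]  = 10
N_4 = -3N_3 + 2N_2 + 4  [with N_3=10, N_2=0]  = -26

-26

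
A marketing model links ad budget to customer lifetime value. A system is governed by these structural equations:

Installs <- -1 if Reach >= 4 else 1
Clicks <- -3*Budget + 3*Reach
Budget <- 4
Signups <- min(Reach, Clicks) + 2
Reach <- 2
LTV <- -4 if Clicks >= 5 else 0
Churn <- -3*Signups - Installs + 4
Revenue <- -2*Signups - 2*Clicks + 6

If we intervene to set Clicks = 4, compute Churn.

-9

The intervention breaks the incoming arrows to Clicks: Clicks <- -3*Budget + 3*Reach no longer applies, and Clicks = 4.
Installs = -1 if Reach >= 4 else 1  [with Reach=2]  = 1
Signups = min(Reach, Clicks) + 2  [with Reach=2, Clicks=4]  = 4
Churn = -3*Signups - Installs + 4  [with Signups=4, Installs=1]  = -9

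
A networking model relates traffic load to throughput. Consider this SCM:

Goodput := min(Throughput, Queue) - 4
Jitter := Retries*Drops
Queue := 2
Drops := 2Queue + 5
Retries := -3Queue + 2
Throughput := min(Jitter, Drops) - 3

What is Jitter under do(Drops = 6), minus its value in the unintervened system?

12

Under do(Drops=6), the mechanism Drops := 2Queue + 5 is discarded; Drops is fixed at 6.
Retries = -3Queue + 2  [with Queue=2]  = -4
Jitter = Retries*Drops  [with Retries=-4, Drops=6]  = -24
Without intervention: Drops = 2Queue + 5  [with Queue=2]  = 9; Retries = -3Queue + 2  [with Queue=2]  = -4; Jitter = Retries*Drops  [with Retries=-4, Drops=9]  = -36.
Change = -24 − (-36) = 12.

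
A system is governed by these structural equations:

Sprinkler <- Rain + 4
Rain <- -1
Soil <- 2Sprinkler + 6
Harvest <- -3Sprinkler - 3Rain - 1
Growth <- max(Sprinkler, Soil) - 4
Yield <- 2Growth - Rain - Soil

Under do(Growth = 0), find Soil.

12

Under do(Growth=0), the mechanism Growth <- max(Sprinkler, Soil) - 4 is discarded; Growth is fixed at 0.
Since Soil is not a descendant of the intervened variable, it is unaffected.
Sprinkler = Rain + 4  [with Rain=-1]  = 3
Soil = 2Sprinkler + 6  [with Sprinkler=3]  = 12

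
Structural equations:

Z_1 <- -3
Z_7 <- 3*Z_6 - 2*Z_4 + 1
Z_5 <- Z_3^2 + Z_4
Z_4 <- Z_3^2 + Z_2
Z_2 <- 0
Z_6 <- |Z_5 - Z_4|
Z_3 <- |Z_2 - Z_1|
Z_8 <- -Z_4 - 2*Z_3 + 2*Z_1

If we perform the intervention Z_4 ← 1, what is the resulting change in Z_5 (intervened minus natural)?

Intervening sets Z_4 = 1 and removes its equation (Z_4 <- Z_3^2 + Z_2).
Z_3 = |Z_2 - Z_1|  [with Z_2=0, Z_1=-3]  = 3
Z_5 = Z_3^2 + Z_4  [with Z_3=3, Z_4=1]  = 10
Without intervention: Z_3 = |Z_2 - Z_1|  [with Z_2=0, Z_1=-3]  = 3; Z_4 = Z_3^2 + Z_2  [with Z_3=3, Z_2=0]  = 9; Z_5 = Z_3^2 + Z_4  [with Z_3=3, Z_4=9]  = 18.
Change = 10 − 18 = -8.

-8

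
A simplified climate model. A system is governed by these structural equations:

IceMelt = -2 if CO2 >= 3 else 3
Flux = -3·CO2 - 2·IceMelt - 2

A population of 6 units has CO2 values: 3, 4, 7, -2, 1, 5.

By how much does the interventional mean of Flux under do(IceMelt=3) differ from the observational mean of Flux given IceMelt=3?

-10.5

do(IceMelt=3) breaks IceMelt's dependence on CO2. With IceMelt=3 fixed, Flux across the units is -17, -20, -29, -2, -11, -23, mean -17.
Observing IceMelt=3 restricts to units where IceMelt's equation naturally yields 3: CO2 ∈ {-2, 1}. In that subpopulation Flux = -2, -11, mean -6.5.
Difference = -17 − (-6.5) = -10.5.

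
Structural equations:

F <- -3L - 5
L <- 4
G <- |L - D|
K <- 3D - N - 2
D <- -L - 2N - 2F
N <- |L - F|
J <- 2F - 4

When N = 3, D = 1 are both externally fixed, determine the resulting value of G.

Under do(N = 3, D = 1), each intervened variable's structural equation is replaced by its fixed value.
G = |L - D|  [with L=4, D=1]  = 3

3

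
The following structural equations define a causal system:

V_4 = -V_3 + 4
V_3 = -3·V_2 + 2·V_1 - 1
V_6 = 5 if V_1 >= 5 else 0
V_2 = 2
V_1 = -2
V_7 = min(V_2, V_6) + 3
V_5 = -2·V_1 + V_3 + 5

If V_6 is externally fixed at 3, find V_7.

5

Intervening sets V_6 = 3 and removes its equation (V_6 = 5 if V_1 >= 5 else 0).
V_7 = min(V_2, V_6) + 3  [with V_2=2, V_6=3]  = 5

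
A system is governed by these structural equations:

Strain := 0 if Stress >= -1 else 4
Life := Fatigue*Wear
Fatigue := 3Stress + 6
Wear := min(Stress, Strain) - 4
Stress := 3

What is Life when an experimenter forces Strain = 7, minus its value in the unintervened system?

45

do(Strain=7) replaces the equation Strain := 0 if Stress >= -1 else 4 with the constant Strain = 7.
Wear = min(Stress, Strain) - 4  [with Stress=3, Strain=7]  = -1
Fatigue = 3Stress + 6  [with Stress=3]  = 15
Life = Fatigue*Wear  [with Fatigue=15, Wear=-1]  = -15
Without intervention: Strain = 0 if Stress >= -1 else 4  [with Stress=3]  = 0; Wear = min(Stress, Strain) - 4  [with Stress=3, Strain=0]  = -4; Fatigue = 3Stress + 6  [with Stress=3]  = 15; Life = Fatigue*Wear  [with Fatigue=15, Wear=-4]  = -60.
Change = -15 − (-60) = 45.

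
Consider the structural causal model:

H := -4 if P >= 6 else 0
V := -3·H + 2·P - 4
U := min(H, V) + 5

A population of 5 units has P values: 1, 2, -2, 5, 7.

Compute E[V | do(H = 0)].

1.2

do(H=0) breaks H's dependence on P. With H=0 fixed, V across the units is -2, 0, -8, 6, 10, mean 1.2.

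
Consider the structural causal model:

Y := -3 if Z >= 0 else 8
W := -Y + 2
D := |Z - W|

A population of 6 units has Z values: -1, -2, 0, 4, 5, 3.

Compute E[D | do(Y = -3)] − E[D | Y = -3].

do(Y=-3) breaks Y's dependence on Z. With Y=-3 fixed, D across the units is 6, 7, 5, 1, 0, 2, mean 3.5.
Conditioning on Y=-3 selects the 4 unit(s) with Z ∈ {0, 4, 5, 3}. Their D values: 5, 1, 0, 2. Mean = 2.
Difference = 3.5 − 2 = 1.5.

1.5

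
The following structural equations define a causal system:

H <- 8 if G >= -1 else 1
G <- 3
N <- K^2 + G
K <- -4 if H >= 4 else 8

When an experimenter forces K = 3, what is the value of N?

The intervention breaks the incoming arrows to K: K <- -4 if H >= 4 else 8 no longer applies, and K = 3.
N = K^2 + G  [with K=3, G=3]  = 12

12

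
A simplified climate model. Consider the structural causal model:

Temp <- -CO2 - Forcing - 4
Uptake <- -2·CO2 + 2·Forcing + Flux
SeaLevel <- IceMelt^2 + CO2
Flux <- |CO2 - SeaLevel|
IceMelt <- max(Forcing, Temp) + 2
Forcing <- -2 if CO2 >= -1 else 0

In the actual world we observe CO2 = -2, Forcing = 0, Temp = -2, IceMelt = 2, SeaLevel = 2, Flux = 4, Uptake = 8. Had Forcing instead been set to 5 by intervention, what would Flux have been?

49

Under do(Forcing=5), the mechanism Forcing <- -2 if CO2 >= -1 else 0 is discarded; Forcing is fixed at 5.
Temp = -CO2 - Forcing - 4  [with CO2=-2, Forcing=5]  = -7
IceMelt = max(Forcing, Temp) + 2  [with Forcing=5, Temp=-7]  = 7
SeaLevel = IceMelt^2 + CO2  [with IceMelt=7, CO2=-2]  = 47
Flux = |CO2 - SeaLevel|  [with CO2=-2, SeaLevel=47]  = 49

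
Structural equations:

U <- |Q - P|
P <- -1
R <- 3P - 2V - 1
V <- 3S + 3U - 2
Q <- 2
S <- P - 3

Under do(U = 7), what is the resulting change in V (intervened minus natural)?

12

Intervening sets U = 7 and removes its equation (U <- |Q - P|).
S = P - 3  [with P=-1]  = -4
V = 3S + 3U - 2  [with S=-4, U=7]  = 7
Without intervention: S = P - 3  [with P=-1]  = -4; U = |Q - P|  [with Q=2, P=-1]  = 3; V = 3S + 3U - 2  [with S=-4, U=3]  = -5.
Change = 7 − (-5) = 12.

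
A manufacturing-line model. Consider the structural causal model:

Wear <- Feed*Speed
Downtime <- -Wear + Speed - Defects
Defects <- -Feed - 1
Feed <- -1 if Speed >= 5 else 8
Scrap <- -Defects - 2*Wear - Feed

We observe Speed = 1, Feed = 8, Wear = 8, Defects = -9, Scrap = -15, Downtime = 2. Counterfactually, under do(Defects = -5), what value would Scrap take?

-19

Intervening sets Defects = -5 and removes its equation (Defects <- -Feed - 1).
Feed = -1 if Speed >= 5 else 8  [with Speed=1]  = 8
Wear = Feed*Speed  [with Feed=8, Speed=1]  = 8
Scrap = -Defects - 2*Wear - Feed  [with Defects=-5, Wear=8, Feed=8]  = -19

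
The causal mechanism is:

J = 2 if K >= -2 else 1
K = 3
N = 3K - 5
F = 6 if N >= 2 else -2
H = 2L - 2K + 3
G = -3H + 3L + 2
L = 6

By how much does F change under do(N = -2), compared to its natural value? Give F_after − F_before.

Intervening sets N = -2 and removes its equation (N = 3K - 5).
F = 6 if N >= 2 else -2  [with N=-2]  = -2
Without intervention: N = 3K - 5  [with K=3]  = 4; F = 6 if N >= 2 else -2  [with N=4]  = 6.
Change = -2 − 6 = -8.

-8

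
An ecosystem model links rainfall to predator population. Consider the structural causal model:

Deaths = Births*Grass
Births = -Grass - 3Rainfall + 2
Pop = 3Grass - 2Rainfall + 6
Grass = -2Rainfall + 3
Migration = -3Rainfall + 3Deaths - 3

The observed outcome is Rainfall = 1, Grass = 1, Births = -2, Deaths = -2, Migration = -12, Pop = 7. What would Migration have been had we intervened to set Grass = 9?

do(Grass=9) replaces the equation Grass = -2Rainfall + 3 with the constant Grass = 9.
Births = -Grass - 3Rainfall + 2  [with Grass=9, Rainfall=1]  = -10
Deaths = Births*Grass  [with Births=-10, Grass=9]  = -90
Migration = -3Rainfall + 3Deaths - 3  [with Rainfall=1, Deaths=-90]  = -276

-276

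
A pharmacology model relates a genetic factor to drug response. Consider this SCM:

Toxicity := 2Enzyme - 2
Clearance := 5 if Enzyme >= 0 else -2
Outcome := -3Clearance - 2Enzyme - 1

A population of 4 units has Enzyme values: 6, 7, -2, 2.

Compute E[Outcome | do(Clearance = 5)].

-22.5

The intervention sets Clearance=5 in all 4 units regardless of Enzyme. Recomputing Outcome per unit gives -28, -30, -12, -20; average -22.5.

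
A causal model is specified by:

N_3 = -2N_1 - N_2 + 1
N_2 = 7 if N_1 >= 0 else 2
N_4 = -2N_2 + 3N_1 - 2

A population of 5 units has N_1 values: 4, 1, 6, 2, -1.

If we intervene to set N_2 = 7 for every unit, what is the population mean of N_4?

Every unit gets N_2=7 under the intervention. N_4 values become -4, -13, 2, -10, -19; E[N_4|do(N_2=7)] = -8.8.

-8.8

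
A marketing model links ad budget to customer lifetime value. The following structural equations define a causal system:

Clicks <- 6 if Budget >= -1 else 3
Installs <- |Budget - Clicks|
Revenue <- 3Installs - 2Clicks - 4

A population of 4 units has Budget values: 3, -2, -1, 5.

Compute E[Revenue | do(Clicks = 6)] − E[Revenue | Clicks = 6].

Under do(Clicks=6), Clicks's equation is replaced by Clicks=6 for every unit. Per-unit Revenue: -7, 8, 5, -13. Mean = -1.75.
E[Revenue|Clicks=6] averages over only the 3 units with Clicks=6 (Budget = 3, -1, 5): Revenue = -7, 5, -13, mean -5.
Difference = -1.75 − (-5) = 3.25.

3.25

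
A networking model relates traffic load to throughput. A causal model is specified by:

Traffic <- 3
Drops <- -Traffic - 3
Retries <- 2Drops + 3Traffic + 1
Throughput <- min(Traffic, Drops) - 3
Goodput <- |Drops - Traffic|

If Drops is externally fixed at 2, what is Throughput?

Under do(Drops=2), the mechanism Drops <- -Traffic - 3 is discarded; Drops is fixed at 2.
Throughput = min(Traffic, Drops) - 3  [with Traffic=3, Drops=2]  = -1

-1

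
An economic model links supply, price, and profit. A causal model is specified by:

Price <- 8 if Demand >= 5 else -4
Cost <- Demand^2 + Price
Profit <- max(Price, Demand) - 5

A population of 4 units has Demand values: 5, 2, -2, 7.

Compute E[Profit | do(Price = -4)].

-2

The intervention sets Price=-4 in all 4 units regardless of Demand. Recomputing Profit per unit gives 0, -3, -7, 2; average -2.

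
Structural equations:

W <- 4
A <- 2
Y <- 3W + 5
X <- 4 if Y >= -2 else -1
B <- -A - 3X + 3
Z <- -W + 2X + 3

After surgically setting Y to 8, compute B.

do(Y=8) replaces the equation Y <- 3W + 5 with the constant Y = 8.
X = 4 if Y >= -2 else -1  [with Y=8]  = 4
B = -A - 3X + 3  [with A=2, X=4]  = -11

-11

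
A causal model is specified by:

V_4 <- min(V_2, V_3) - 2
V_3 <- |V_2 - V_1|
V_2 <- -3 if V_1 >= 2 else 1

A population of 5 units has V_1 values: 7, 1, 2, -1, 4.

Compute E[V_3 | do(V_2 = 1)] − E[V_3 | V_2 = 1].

Every unit gets V_2=1 under the intervention. V_3 values become 6, 0, 1, 2, 3; E[V_3|do(V_2=1)] = 2.4.
E[V_3|V_2=1] averages over only the 2 units with V_2=1 (V_1 = 1, -1): V_3 = 0, 2, mean 1.
Difference = 2.4 − 1 = 1.4.

1.4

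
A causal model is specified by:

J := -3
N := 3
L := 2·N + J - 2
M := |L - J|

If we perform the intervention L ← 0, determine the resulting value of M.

The intervention breaks the incoming arrows to L: L := 2·N + J - 2 no longer applies, and L = 0.
M = |L - J|  [with L=0, J=-3]  = 3

3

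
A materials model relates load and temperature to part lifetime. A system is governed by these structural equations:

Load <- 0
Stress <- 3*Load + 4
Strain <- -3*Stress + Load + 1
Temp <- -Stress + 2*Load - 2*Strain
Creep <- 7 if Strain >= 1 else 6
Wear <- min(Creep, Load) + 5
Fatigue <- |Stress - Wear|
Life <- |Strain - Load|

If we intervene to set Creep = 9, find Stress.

Under do(Creep=9), the mechanism Creep <- 7 if Strain >= 1 else 6 is discarded; Creep is fixed at 9.
No directed path runs from Creep to Stress, so Stress keeps its natural value.
Stress = 3*Load + 4  [with Load=0]  = 4

4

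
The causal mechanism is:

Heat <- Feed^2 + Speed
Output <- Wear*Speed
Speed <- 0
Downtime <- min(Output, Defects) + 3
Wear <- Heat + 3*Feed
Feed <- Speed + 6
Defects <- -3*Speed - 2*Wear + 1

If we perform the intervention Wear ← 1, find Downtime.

The intervention breaks the incoming arrows to Wear: Wear <- Heat + 3*Feed no longer applies, and Wear = 1.
Defects = -3*Speed - 2*Wear + 1  [with Speed=0, Wear=1]  = -1
Output = Wear*Speed  [with Wear=1, Speed=0]  = 0
Downtime = min(Output, Defects) + 3  [with Output=0, Defects=-1]  = 2

2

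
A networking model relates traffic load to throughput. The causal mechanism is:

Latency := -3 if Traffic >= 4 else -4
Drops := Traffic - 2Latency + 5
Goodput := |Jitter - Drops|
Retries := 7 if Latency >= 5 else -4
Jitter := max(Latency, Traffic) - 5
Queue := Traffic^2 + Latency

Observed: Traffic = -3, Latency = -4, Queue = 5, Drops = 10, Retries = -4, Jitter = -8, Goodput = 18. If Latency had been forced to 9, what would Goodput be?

Under do(Latency=9), the mechanism Latency := -3 if Traffic >= 4 else -4 is discarded; Latency is fixed at 9.
Drops = Traffic - 2Latency + 5  [with Traffic=-3, Latency=9]  = -16
Jitter = max(Latency, Traffic) - 5  [with Latency=9, Traffic=-3]  = 4
Goodput = |Jitter - Drops|  [with Jitter=4, Drops=-16]  = 20

20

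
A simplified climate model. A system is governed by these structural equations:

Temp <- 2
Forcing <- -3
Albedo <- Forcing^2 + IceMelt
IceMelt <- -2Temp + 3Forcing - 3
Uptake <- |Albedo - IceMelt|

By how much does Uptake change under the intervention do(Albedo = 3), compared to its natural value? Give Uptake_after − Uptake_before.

10

Intervening sets Albedo = 3 and removes its equation (Albedo <- Forcing^2 + IceMelt).
IceMelt = -2Temp + 3Forcing - 3  [with Temp=2, Forcing=-3]  = -16
Uptake = |Albedo - IceMelt|  [with Albedo=3, IceMelt=-16]  = 19
Without intervention: IceMelt = -2Temp + 3Forcing - 3  [with Temp=2, Forcing=-3]  = -16; Albedo = Forcing^2 + IceMelt  [with Forcing=-3, IceMelt=-16]  = -7; Uptake = |Albedo - IceMelt|  [with Albedo=-7, IceMelt=-16]  = 9.
Change = 19 − 9 = 10.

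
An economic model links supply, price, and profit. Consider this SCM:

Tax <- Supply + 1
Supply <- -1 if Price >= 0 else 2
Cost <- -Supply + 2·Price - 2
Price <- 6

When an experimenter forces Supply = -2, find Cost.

12

The intervention breaks the incoming arrows to Supply: Supply <- -1 if Price >= 0 else 2 no longer applies, and Supply = -2.
Cost = -Supply + 2·Price - 2  [with Supply=-2, Price=6]  = 12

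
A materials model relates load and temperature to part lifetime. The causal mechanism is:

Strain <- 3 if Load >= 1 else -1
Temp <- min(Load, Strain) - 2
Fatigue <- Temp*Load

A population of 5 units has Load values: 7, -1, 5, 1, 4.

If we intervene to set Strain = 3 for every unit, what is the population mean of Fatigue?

Every unit gets Strain=3 under the intervention. Fatigue values become 7, 3, 5, -1, 4; E[Fatigue|do(Strain=3)] = 3.6.

3.6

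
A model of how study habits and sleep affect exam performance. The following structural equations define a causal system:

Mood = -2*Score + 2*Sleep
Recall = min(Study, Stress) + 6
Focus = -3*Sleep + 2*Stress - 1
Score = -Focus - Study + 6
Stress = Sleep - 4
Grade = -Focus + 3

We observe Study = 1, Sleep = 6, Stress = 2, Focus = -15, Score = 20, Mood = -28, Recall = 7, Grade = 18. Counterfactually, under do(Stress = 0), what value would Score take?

24

do(Stress=0) replaces the equation Stress = Sleep - 4 with the constant Stress = 0.
Focus = -3*Sleep + 2*Stress - 1  [with Sleep=6, Stress=0]  = -19
Score = -Focus - Study + 6  [with Focus=-19, Study=1]  = 24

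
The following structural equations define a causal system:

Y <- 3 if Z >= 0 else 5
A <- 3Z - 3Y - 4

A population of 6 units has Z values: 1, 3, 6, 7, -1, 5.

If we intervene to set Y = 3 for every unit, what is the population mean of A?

-2.5

Every unit gets Y=3 under the intervention. A values become -10, -4, 5, 8, -16, 2; E[A|do(Y=3)] = -2.5.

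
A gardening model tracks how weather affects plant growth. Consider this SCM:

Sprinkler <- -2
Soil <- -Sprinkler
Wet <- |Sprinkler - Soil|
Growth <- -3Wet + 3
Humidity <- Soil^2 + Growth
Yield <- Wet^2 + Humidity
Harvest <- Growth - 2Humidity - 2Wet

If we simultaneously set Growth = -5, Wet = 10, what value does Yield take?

99

The joint intervention fixes Growth = -5, Wet = 10, removing each variable's own equation.
Soil = -Sprinkler  [with Sprinkler=-2]  = 2
Humidity = Soil^2 + Growth  [with Soil=2, Growth=-5]  = -1
Yield = Wet^2 + Humidity  [with Wet=10, Humidity=-1]  = 99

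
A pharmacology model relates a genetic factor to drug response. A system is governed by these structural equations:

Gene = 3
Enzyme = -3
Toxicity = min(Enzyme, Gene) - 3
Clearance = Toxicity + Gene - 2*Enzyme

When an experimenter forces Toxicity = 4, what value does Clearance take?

13

The intervention breaks the incoming arrows to Toxicity: Toxicity = min(Enzyme, Gene) - 3 no longer applies, and Toxicity = 4.
Clearance = Toxicity + Gene - 2*Enzyme  [with Toxicity=4, Gene=3, Enzyme=-3]  = 13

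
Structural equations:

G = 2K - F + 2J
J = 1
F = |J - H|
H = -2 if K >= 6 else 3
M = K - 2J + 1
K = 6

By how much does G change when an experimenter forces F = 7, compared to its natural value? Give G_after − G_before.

Intervening sets F = 7 and removes its equation (F = |J - H|).
G = 2K - F + 2J  [with K=6, F=7, J=1]  = 7
Without intervention: H = -2 if K >= 6 else 3  [with K=6]  = -2; F = |J - H|  [with J=1, H=-2]  = 3; G = 2K - F + 2J  [with K=6, F=3, J=1]  = 11.
Change = 7 − 11 = -4.

-4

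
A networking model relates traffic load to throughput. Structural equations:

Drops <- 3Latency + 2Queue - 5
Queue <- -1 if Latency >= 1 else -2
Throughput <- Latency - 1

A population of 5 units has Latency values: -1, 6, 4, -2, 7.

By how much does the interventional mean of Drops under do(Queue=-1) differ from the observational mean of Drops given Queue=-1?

-8.6

do(Queue=-1) breaks Queue's dependence on Latency. With Queue=-1 fixed, Drops across the units is -10, 11, 5, -13, 14, mean 1.4.
Observing Queue=-1 restricts to units where Queue's equation naturally yields -1: Latency ∈ {6, 4, 7}. In that subpopulation Drops = 11, 5, 14, mean 10.
Difference = 1.4 − 10 = -8.6.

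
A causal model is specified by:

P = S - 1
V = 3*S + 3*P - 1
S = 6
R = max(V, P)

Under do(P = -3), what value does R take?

8

Under do(P=-3), the mechanism P = S - 1 is discarded; P is fixed at -3.
V = 3*S + 3*P - 1  [with S=6, P=-3]  = 8
R = max(V, P)  [with V=8, P=-3]  = 8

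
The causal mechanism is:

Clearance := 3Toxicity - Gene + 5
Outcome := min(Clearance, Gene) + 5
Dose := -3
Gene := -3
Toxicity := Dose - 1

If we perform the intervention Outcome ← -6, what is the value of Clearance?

The intervention breaks the incoming arrows to Outcome: Outcome := min(Clearance, Gene) + 5 no longer applies, and Outcome = -6.
Since Clearance is not a descendant of the intervened variable, it is unaffected.
Toxicity = Dose - 1  [with Dose=-3]  = -4
Clearance = 3Toxicity - Gene + 5  [with Toxicity=-4, Gene=-3]  = -4

-4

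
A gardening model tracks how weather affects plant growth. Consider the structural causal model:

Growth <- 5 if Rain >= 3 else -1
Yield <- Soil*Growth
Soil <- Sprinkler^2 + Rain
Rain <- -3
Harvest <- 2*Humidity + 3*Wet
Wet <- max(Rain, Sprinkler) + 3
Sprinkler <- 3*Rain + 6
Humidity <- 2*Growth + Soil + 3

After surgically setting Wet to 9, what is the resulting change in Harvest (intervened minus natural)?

27

do(Wet=9) replaces the equation Wet <- max(Rain, Sprinkler) + 3 with the constant Wet = 9.
Sprinkler = 3*Rain + 6  [with Rain=-3]  = -3
Soil = Sprinkler^2 + Rain  [with Sprinkler=-3, Rain=-3]  = 6
Growth = 5 if Rain >= 3 else -1  [with Rain=-3]  = -1
Humidity = 2*Growth + Soil + 3  [with Growth=-1, Soil=6]  = 7
Harvest = 2*Humidity + 3*Wet  [with Humidity=7, Wet=9]  = 41
Without intervention: Sprinkler = 3*Rain + 6  [with Rain=-3]  = -3; Soil = Sprinkler^2 + Rain  [with Sprinkler=-3, Rain=-3]  = 6; Wet = max(Rain, Sprinkler) + 3  [with Rain=-3, Sprinkler=-3]  = 0; Growth = 5 if Rain >= 3 else -1  [with Rain=-3]  = -1; Humidity = 2*Growth + Soil + 3  [with Growth=-1, Soil=6]  = 7; Harvest = 2*Humidity + 3*Wet  [with Humidity=7, Wet=0]  = 14.
Change = 41 − 14 = 27.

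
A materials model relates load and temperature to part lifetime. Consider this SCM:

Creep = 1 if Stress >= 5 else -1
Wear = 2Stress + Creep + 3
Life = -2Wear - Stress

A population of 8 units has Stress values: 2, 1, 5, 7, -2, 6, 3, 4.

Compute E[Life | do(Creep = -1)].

do(Creep=-1) breaks Creep's dependence on Stress. With Creep=-1 fixed, Life across the units is -14, -9, -29, -39, 6, -34, -19, -24, mean -20.25.

-20.25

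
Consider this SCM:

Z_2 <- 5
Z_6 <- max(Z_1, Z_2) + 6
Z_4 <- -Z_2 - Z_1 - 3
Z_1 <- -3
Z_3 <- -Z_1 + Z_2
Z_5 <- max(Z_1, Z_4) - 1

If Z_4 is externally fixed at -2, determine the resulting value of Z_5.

Intervening sets Z_4 = -2 and removes its equation (Z_4 <- -Z_2 - Z_1 - 3).
Z_5 = max(Z_1, Z_4) - 1  [with Z_1=-3, Z_4=-2]  = -3

-3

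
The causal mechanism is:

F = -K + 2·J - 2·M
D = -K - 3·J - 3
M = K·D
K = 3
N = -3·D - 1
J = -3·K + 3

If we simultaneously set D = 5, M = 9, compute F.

Setting D = 5, M = 9 by intervention discards those variables' equations.
J = -3·K + 3  [with K=3]  = -6
F = -K + 2·J - 2·M  [with K=3, J=-6, M=9]  = -33

-33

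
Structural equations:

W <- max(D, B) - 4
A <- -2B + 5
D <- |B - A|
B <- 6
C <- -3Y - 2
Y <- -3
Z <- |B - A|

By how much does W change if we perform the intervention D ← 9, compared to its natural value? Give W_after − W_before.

Intervening sets D = 9 and removes its equation (D <- |B - A|).
W = max(D, B) - 4  [with D=9, B=6]  = 5
Without intervention: A = -2B + 5  [with B=6]  = -7; D = |B - A|  [with B=6, A=-7]  = 13; W = max(D, B) - 4  [with D=13, B=6]  = 9.
Change = 5 − 9 = -4.

-4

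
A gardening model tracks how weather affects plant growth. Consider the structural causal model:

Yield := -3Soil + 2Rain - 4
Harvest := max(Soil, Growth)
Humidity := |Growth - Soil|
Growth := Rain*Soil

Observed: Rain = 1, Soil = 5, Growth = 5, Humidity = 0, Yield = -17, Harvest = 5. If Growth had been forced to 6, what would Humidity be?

1

The intervention breaks the incoming arrows to Growth: Growth := Rain*Soil no longer applies, and Growth = 6.
Humidity = |Growth - Soil|  [with Growth=6, Soil=5]  = 1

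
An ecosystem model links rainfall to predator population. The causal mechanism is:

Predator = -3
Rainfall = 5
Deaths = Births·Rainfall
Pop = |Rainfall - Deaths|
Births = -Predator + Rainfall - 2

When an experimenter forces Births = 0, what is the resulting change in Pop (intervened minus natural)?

do(Births=0) replaces the equation Births = -Predator + Rainfall - 2 with the constant Births = 0.
Deaths = Births·Rainfall  [with Births=0, Rainfall=5]  = 0
Pop = |Rainfall - Deaths|  [with Rainfall=5, Deaths=0]  = 5
Without intervention: Births = -Predator + Rainfall - 2  [with Predator=-3, Rainfall=5]  = 6; Deaths = Births·Rainfall  [with Births=6, Rainfall=5]  = 30; Pop = |Rainfall - Deaths|  [with Rainfall=5, Deaths=30]  = 25.
Change = 5 − 25 = -20.

-20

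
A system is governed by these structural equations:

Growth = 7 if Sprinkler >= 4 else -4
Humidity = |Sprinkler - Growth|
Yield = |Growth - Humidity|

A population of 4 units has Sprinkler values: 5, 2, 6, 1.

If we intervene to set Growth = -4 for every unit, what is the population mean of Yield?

Every unit gets Growth=-4 under the intervention. Yield values become 13, 10, 14, 9; E[Yield|do(Growth=-4)] = 11.5.

11.5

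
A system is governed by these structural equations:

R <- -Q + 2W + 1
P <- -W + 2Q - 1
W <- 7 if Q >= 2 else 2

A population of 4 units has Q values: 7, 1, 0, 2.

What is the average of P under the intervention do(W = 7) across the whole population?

Under do(W=7), W's equation is replaced by W=7 for every unit. Per-unit P: 6, -6, -8, -4. Mean = -3.

-3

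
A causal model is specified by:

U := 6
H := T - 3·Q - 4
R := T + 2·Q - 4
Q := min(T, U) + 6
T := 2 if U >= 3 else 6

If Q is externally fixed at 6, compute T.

2

Under do(Q=6), the mechanism Q := min(T, U) + 6 is discarded; Q is fixed at 6.
Since T is not a descendant of the intervened variable, it is unaffected.
T = 2 if U >= 3 else 6  [with U=6]  = 2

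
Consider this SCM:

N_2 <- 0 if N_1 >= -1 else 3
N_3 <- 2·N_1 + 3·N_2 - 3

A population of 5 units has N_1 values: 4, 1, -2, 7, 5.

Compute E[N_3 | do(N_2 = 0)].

Every unit gets N_2=0 under the intervention. N_3 values become 5, -1, -7, 11, 7; E[N_3|do(N_2=0)] = 3.

3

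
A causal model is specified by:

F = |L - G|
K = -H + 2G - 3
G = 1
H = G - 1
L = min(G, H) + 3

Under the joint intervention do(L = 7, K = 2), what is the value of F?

6

The joint intervention fixes L = 7, K = 2, removing each variable's own equation.
F = |L - G|  [with L=7, G=1]  = 6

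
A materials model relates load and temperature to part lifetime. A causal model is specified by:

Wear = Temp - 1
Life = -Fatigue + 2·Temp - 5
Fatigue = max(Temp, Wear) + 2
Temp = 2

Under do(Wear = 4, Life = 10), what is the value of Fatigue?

The joint intervention fixes Wear = 4, Life = 10, removing each variable's own equation.
Fatigue = max(Temp, Wear) + 2  [with Temp=2, Wear=4]  = 6

6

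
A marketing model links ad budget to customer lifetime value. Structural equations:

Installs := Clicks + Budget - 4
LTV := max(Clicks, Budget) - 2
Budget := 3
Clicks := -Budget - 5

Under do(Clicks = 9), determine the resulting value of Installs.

8

The intervention breaks the incoming arrows to Clicks: Clicks := -Budget - 5 no longer applies, and Clicks = 9.
Installs = Clicks + Budget - 4  [with Clicks=9, Budget=3]  = 8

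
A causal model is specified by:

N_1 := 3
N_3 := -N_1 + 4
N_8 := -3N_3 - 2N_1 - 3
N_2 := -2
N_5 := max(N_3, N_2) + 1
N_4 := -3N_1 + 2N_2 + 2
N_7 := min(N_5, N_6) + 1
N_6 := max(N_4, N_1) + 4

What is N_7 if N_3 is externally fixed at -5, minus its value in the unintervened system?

The intervention breaks the incoming arrows to N_3: N_3 := -N_1 + 4 no longer applies, and N_3 = -5.
N_4 = -3N_1 + 2N_2 + 2  [with N_1=3, N_2=-2]  = -11
N_5 = max(N_3, N_2) + 1  [with N_3=-5, N_2=-2]  = -1
N_6 = max(N_4, N_1) + 4  [with N_4=-11, N_1=3]  = 7
N_7 = min(N_5, N_6) + 1  [with N_5=-1, N_6=7]  = 0
Without intervention: N_3 = -N_1 + 4  [with N_1=3]  = 1; N_4 = -3N_1 + 2N_2 + 2  [with N_1=3, N_2=-2]  = -11; N_5 = max(N_3, N_2) + 1  [with N_3=1, N_2=-2]  = 2; N_6 = max(N_4, N_1) + 4  [with N_4=-11, N_1=3]  = 7; N_7 = min(N_5, N_6) + 1  [with N_5=2, N_6=7]  = 3.
Change = 0 − 3 = -3.

-3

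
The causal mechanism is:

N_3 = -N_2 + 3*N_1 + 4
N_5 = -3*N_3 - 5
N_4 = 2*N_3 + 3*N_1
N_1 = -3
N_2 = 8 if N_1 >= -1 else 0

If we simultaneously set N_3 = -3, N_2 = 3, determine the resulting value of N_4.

-15

The joint intervention fixes N_3 = -3, N_2 = 3, removing each variable's own equation.
N_4 = 2*N_3 + 3*N_1  [with N_3=-3, N_1=-3]  = -15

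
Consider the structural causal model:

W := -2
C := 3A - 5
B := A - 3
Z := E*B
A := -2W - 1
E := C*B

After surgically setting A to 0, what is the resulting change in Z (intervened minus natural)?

Under do(A=0), the mechanism A := -2W - 1 is discarded; A is fixed at 0.
C = 3A - 5  [with A=0]  = -5
B = A - 3  [with A=0]  = -3
E = C*B  [with C=-5, B=-3]  = 15
Z = E*B  [with E=15, B=-3]  = -45
Without intervention: A = -2W - 1  [with W=-2]  = 3; C = 3A - 5  [with A=3]  = 4; B = A - 3  [with A=3]  = 0; E = C*B  [with C=4, B=0]  = 0; Z = E*B  [with E=0, B=0]  = 0.
Change = -45 − 0 = -45.

-45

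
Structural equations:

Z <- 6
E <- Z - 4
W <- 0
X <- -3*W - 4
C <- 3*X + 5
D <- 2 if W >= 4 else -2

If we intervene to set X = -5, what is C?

The intervention breaks the incoming arrows to X: X <- -3*W - 4 no longer applies, and X = -5.
C = 3*X + 5  [with X=-5]  = -10

-10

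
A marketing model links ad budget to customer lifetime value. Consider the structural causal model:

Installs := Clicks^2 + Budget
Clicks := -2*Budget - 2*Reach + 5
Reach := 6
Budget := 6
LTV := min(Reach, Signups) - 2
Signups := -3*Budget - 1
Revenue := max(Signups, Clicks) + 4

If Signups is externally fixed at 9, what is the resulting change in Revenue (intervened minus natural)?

The intervention breaks the incoming arrows to Signups: Signups := -3*Budget - 1 no longer applies, and Signups = 9.
Clicks = -2*Budget - 2*Reach + 5  [with Budget=6, Reach=6]  = -19
Revenue = max(Signups, Clicks) + 4  [with Signups=9, Clicks=-19]  = 13
Without intervention: Clicks = -2*Budget - 2*Reach + 5  [with Budget=6, Reach=6]  = -19; Signups = -3*Budget - 1  [with Budget=6]  = -19; Revenue = max(Signups, Clicks) + 4  [with Signups=-19, Clicks=-19]  = -15.
Change = 13 − (-15) = 28.

28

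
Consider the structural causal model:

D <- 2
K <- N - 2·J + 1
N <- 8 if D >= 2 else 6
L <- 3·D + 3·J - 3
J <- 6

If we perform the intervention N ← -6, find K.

-17

Intervening sets N = -6 and removes its equation (N <- 8 if D >= 2 else 6).
K = N - 2·J + 1  [with N=-6, J=6]  = -17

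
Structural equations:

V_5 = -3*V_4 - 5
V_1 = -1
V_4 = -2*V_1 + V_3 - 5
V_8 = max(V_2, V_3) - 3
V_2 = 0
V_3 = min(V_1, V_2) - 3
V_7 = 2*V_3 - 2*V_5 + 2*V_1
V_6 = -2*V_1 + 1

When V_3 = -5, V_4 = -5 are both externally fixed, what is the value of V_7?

-32

Under do(V_3 = -5, V_4 = -5), each intervened variable's structural equation is replaced by its fixed value.
V_5 = -3*V_4 - 5  [with V_4=-5]  = 10
V_7 = 2*V_3 - 2*V_5 + 2*V_1  [with V_3=-5, V_5=10, V_1=-1]  = -32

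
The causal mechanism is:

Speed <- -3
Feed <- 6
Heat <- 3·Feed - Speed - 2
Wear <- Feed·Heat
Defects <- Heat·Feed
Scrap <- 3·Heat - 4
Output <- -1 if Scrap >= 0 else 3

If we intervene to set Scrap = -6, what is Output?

Intervening sets Scrap = -6 and removes its equation (Scrap <- 3·Heat - 4).
Output = -1 if Scrap >= 0 else 3  [with Scrap=-6]  = 3

3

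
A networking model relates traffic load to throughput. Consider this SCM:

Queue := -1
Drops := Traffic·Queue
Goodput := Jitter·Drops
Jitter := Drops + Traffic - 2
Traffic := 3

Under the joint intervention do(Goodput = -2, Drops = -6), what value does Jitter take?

Under do(Goodput = -2, Drops = -6), each intervened variable's structural equation is replaced by its fixed value.
Jitter = Drops + Traffic - 2  [with Drops=-6, Traffic=3]  = -5

-5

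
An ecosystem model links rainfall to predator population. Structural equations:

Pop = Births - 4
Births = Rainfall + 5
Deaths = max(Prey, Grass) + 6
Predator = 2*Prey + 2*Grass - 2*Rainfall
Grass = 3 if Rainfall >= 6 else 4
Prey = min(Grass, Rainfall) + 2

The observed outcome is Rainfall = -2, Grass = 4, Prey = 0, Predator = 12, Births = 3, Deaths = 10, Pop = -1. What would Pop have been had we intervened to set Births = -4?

-8

Under do(Births=-4), the mechanism Births = Rainfall + 5 is discarded; Births is fixed at -4.
Pop = Births - 4  [with Births=-4]  = -8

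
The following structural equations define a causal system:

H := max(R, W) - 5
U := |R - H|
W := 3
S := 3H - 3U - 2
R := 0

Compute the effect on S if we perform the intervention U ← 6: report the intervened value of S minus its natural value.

Intervening sets U = 6 and removes its equation (U := |R - H|).
H = max(R, W) - 5  [with R=0, W=3]  = -2
S = 3H - 3U - 2  [with H=-2, U=6]  = -26
Without intervention: H = max(R, W) - 5  [with R=0, W=3]  = -2; U = |R - H|  [with R=0, H=-2]  = 2; S = 3H - 3U - 2  [with H=-2, U=2]  = -14.
Change = -26 − (-14) = -12.

-12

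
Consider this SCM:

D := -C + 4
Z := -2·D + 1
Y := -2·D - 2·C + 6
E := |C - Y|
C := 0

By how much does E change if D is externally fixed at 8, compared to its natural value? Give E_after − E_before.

Under do(D=8), the mechanism D := -C + 4 is discarded; D is fixed at 8.
Y = -2·D - 2·C + 6  [with D=8, C=0]  = -10
E = |C - Y|  [with C=0, Y=-10]  = 10
Without intervention: D = -C + 4  [with C=0]  = 4; Y = -2·D - 2·C + 6  [with D=4, C=0]  = -2; E = |C - Y|  [with C=0, Y=-2]  = 2.
Change = 10 − 2 = 8.

8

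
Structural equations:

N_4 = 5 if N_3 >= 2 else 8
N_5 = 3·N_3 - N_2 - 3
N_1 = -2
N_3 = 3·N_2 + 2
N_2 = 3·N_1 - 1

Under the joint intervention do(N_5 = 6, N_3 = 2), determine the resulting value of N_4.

Under do(N_5 = 6, N_3 = 2), each intervened variable's structural equation is replaced by its fixed value.
N_4 = 5 if N_3 >= 2 else 8  [with N_3=2]  = 5

5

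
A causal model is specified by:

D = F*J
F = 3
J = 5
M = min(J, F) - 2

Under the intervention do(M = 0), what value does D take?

The intervention breaks the incoming arrows to M: M = min(J, F) - 2 no longer applies, and M = 0.
D is not downstream of the intervention, so its value is determined by the original equations.
D = F*J  [with F=3, J=5]  = 15

15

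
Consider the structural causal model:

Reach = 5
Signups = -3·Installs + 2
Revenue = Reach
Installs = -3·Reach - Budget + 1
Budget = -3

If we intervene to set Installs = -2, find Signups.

The intervention breaks the incoming arrows to Installs: Installs = -3·Reach - Budget + 1 no longer applies, and Installs = -2.
Signups = -3·Installs + 2  [with Installs=-2]  = 8

8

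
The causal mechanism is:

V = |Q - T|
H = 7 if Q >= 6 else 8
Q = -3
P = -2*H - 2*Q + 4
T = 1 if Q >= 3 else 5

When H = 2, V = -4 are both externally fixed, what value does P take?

Under do(H = 2, V = -4), each intervened variable's structural equation is replaced by its fixed value.
P = -2*H - 2*Q + 4  [with H=2, Q=-3]  = 6

6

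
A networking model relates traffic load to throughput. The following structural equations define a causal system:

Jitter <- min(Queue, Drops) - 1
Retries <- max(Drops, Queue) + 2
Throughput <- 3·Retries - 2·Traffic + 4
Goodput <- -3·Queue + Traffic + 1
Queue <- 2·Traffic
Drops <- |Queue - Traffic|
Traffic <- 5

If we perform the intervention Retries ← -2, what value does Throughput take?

-12

Under do(Retries=-2), the mechanism Retries <- max(Drops, Queue) + 2 is discarded; Retries is fixed at -2.
Throughput = 3·Retries - 2·Traffic + 4  [with Retries=-2, Traffic=5]  = -12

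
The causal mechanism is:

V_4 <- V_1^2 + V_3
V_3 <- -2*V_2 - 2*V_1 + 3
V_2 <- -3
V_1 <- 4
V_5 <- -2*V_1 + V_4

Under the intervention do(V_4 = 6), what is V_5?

Intervening sets V_4 = 6 and removes its equation (V_4 <- V_1^2 + V_3).
V_5 = -2*V_1 + V_4  [with V_1=4, V_4=6]  = -2

-2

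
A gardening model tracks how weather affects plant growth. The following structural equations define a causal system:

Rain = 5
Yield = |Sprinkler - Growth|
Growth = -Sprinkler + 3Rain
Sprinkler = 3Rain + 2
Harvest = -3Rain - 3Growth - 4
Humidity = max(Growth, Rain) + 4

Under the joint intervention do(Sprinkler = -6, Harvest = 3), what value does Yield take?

27

Setting Sprinkler = -6, Harvest = 3 by intervention discards those variables' equations.
Growth = -Sprinkler + 3Rain  [with Sprinkler=-6, Rain=5]  = 21
Yield = |Sprinkler - Growth|  [with Sprinkler=-6, Growth=21]  = 27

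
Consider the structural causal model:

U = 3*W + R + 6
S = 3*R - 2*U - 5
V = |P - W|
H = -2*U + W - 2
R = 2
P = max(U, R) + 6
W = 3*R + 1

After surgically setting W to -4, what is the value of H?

do(W=-4) replaces the equation W = 3*R + 1 with the constant W = -4.
U = 3*W + R + 6  [with W=-4, R=2]  = -4
H = -2*U + W - 2  [with U=-4, W=-4]  = 2

2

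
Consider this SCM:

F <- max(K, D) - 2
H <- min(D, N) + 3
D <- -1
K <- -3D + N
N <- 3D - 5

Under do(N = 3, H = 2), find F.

4

Setting N = 3, H = 2 by intervention discards those variables' equations.
K = -3D + N  [with D=-1, N=3]  = 6
F = max(K, D) - 2  [with K=6, D=-1]  = 4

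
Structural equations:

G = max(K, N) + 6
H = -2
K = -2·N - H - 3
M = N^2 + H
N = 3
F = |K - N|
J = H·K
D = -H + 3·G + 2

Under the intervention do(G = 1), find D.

7

The intervention breaks the incoming arrows to G: G = max(K, N) + 6 no longer applies, and G = 1.
D = -H + 3·G + 2  [with H=-2, G=1]  = 7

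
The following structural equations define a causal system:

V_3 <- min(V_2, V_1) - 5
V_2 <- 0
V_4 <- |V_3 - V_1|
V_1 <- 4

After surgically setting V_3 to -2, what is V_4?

The intervention breaks the incoming arrows to V_3: V_3 <- min(V_2, V_1) - 5 no longer applies, and V_3 = -2.
V_4 = |V_3 - V_1|  [with V_3=-2, V_1=4]  = 6

6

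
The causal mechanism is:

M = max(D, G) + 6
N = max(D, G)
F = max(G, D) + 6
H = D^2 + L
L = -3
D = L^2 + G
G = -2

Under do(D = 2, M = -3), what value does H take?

Under do(D = 2, M = -3), each intervened variable's structural equation is replaced by its fixed value.
H = D^2 + L  [with D=2, L=-3]  = 1

1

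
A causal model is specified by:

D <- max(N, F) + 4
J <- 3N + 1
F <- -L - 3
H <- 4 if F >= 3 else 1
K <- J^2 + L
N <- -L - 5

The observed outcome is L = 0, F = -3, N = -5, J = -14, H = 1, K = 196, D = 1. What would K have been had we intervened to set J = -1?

1

Under do(J=-1), the mechanism J <- 3N + 1 is discarded; J is fixed at -1.
K = J^2 + L  [with J=-1, L=0]  = 1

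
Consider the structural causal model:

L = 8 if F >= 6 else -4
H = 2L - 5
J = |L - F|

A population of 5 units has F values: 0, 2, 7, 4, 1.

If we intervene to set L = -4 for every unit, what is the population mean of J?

6.8

Every unit gets L=-4 under the intervention. J values become 4, 6, 11, 8, 5; E[J|do(L=-4)] = 6.8.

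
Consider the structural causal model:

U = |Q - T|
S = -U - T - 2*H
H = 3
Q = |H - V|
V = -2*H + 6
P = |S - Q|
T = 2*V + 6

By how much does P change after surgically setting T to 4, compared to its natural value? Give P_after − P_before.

The intervention breaks the incoming arrows to T: T = 2*V + 6 no longer applies, and T = 4.
V = -2*H + 6  [with H=3]  = 0
Q = |H - V|  [with H=3, V=0]  = 3
U = |Q - T|  [with Q=3, T=4]  = 1
S = -U - T - 2*H  [with U=1, T=4, H=3]  = -11
P = |S - Q|  [with S=-11, Q=3]  = 14
Without intervention: V = -2*H + 6  [with H=3]  = 0; T = 2*V + 6  [with V=0]  = 6; Q = |H - V|  [with H=3, V=0]  = 3; U = |Q - T|  [with Q=3, T=6]  = 3; S = -U - T - 2*H  [with U=3, T=6, H=3]  = -15; P = |S - Q|  [with S=-15, Q=3]  = 18.
Change = 14 − 18 = -4.

-4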